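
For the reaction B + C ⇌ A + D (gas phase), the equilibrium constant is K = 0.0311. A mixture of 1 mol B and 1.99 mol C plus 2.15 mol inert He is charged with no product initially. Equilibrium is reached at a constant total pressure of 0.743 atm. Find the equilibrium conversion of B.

X = 0.209

Basis: 1 mol B initially; let X = conversion of B. Extent ξ = X.
Species balance: n_B = 1 − X; n_C = 1.99 − X; n_A = X; n_D = X; n_I = 2.15 (inert).
Since Δν = 0, n_T = 5.14 throughout.
y_i = n_i/n_T, p_i = y_i·P. K = p_A p_D / (p_B p_C).
Substituting and setting equal to 0.0311 gives a polynomial in X; the root in (0,1) is X = 0.209.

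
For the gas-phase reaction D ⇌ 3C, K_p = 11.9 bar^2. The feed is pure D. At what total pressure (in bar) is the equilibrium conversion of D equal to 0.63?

Let X = conversion of D (basis 1 mol D); extent of reaction ξ = X.
Mole table: n_D = 1 − X; n_C = 3X.
Summing: n_T = 1 + 2X.
K_p = p_C^3 / (p_D) with p_i = (n_i/n_T)·P.
At X = 0.63: the mole-fraction product g(X) = Π y_i^ν_i = 3.572. Since K_p = g(X)·P^{2}, P = (K_p/g)^(1/2) = (11.9/3.572)^(1/2) = 1.83 bar.

P = 1.83 bar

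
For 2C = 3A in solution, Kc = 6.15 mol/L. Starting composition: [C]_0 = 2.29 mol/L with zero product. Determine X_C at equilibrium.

X = 0.547

Let X = conversion of C; extent ξ = 2.29X/2 mol/L.
Concentrations: [C] = 2.29 − 2.29X; [A] = 3.44X.
Kc = [A]^3 / ([C]^2).
Equating to 6.15 mol/L: the physical root is X = 0.547.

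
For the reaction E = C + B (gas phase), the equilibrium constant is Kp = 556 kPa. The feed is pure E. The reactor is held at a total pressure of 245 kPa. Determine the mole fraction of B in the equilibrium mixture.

Let X = conversion of E (basis 1 mol E); extent of reaction ξ = X.
Moles: n_E = 1 − X; n_C = X; n_B = X.
Total moles n_T = 1 + X.
y_i = n_i/n_T, p_i = y_i·P. Kp = p_C p_B / (p_E).
Equating to 556 kPa and solving on 0 < X < 1: X = 0.833.
Then n_B = 0.833, n_T = 1.83, so y_B = 0.454.

y_B = 0.454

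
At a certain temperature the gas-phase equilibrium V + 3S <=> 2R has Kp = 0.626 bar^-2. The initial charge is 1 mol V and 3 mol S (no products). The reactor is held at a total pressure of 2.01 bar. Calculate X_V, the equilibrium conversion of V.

X = 0.429

Take 1 mol V as basis and let X be its fractional conversion, so ξ = X.
Moles: n_V = 1 − X; n_S = 3 − 3X; n_R = 2X.
Total moles n_T = 4 − 2X.
y_i = n_i/n_T, p_i = y_i·P. Kp = p_R^2 / (p_V p_S^3).
Equating to 0.626 bar^-2 and solving on 0 < X < 1: X = 0.429.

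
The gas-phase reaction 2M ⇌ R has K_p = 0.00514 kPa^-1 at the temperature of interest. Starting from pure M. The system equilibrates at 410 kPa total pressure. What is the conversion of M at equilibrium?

X = 0.674

Let X = conversion of M (basis 1 mol M); extent of reaction ξ = 0.5X.
Moles: n_M = 1 − X; n_R = 0.5X.
Summing: n_T = 1 − 0.5X.
With p_i = (n_i/n_T)P, K_p = p_R / (p_M^2).
Setting this equal to 0.00514 kPa^-1 and taking the physical root (0 < X < 1) gives X = 0.674.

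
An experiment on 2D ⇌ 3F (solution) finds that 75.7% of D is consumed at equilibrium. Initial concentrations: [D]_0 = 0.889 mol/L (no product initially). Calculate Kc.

Kc = 22 mol/L

Let X = conversion of D.
Concentrations: [D] = 0.889 − 0.889X; [F] = 1.33X.
At X = 0.757: [D] = 0.216, [F] = 1.01.
Kc = [F]^3 / ([D]^2) = 22 mol/L.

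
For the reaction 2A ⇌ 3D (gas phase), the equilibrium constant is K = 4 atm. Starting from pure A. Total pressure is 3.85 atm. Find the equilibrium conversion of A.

Take 1 mol A as basis and let X be its fractional conversion, so ξ = 0.5X.
Mole table: n_A = 1 − X; n_D = 1.5X.
n_T = Σnᵢ = 1 + 0.5X.
y_i = n_i/n_T, p_i = y_i·P. K = p_D^3 / (p_A^2).
This yields a degree-3 equation in X; solving on (0,1), X = 0.473.

X = 0.473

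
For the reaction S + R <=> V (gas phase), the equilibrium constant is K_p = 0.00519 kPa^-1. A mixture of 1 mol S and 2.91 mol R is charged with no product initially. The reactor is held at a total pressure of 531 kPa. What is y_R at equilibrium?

y_R = 0.693

Let X = conversion of S (basis 1 mol S); extent of reaction ξ = X.
Moles: n_S = 1 − X; n_R = 2.91 − X; n_V = X.
n_T = Σnᵢ = 3.91 − X.
With p_i = (n_i/n_T)P, K_p = p_V / (p_S p_R).
Equating to 0.00519 kPa^-1 and solving on 0 < X < 1: X = 0.656.
Then n_R = 2.25, n_T = 3.25, so y_R = 0.693.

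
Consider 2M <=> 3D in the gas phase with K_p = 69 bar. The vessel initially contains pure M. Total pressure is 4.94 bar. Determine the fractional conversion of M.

Let X = conversion of M (basis 1 mol M); extent of reaction ξ = 0.5X.
At extent ξ: n_M = 1 − X; n_D = 1.5X.
Summing: n_T = 1 + 0.5X.
y_i = n_i/n_T, p_i = y_i·P. K_p = p_D^3 / (p_M^2).
This yields a degree-3 equation in X; solving on (0,1), X = 0.735.

X = 0.735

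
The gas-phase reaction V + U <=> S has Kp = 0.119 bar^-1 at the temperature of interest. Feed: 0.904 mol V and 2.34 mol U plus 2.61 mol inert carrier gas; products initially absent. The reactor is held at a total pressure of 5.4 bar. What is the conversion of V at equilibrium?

X = 0.197

Take 0.904 mol V as basis and let X be its fractional conversion, so ξ = 0.904X.
Moles: n_V = 0.904 − 0.904X; n_U = 2.34 − 0.904X; n_S = 0.904X; n_I = 2.61 (inert).
Summing: n_T = 5.85 − 0.904X.
Mole fractions y_i = n_i/n_T; Kp = p_S / (p_V p_U) with p_i = y_i·P.
Substituting and setting equal to 0.119 bar^-1 gives a polynomial in X; the root in (0,1) is X = 0.197.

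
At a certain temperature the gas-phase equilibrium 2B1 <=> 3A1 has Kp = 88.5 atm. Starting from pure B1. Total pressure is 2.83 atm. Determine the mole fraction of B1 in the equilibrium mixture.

Take 1 mol B1 as basis and let X be its fractional conversion, so ξ = 0.5X.
Moles: n_B1 = 1 − X; n_A1 = 1.5X.
Summing: n_T = 1 + 0.5X.
Mole fractions y_i = n_i/n_T; Kp = p_A1^3 / (p_B1^2) with p_i = y_i·P.
Setting this equal to 88.5 atm and taking the physical root (0 < X < 1) gives X = 0.801.
Then n_B1 = 0.199, n_T = 1.4, so y_B1 = 0.142.

y_B1 = 0.142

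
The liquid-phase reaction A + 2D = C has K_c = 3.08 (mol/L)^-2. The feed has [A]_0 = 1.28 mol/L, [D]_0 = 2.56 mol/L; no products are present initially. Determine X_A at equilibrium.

X = 0.677

Let X = conversion of A; extent ξ = 1.28·X mol/L.
Concentrations: [A] = 1.28 − 1.28X; [D] = 2.56 − 2.56X; [C] = 1.28X.
K_c = [C] / ([A] [D]^2).
Solving K_c = 3.08 for X ∈ (0,1): X = 0.677.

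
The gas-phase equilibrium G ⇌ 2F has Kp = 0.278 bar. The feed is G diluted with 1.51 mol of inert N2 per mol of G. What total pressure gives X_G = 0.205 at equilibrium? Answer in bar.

P = 3.57 bar

Take 1 mol G as basis and let X be its fractional conversion, so ξ = X.
Mole table: n_G = 1 − X; n_F = 2X; n_I = 1.51 (inert).
n_T = Σnᵢ = 2.51 + X.
Kp = p_F^2 / (p_G) with p_i = (n_i/n_T)·P.
At X = 0.205: the mole-fraction product g(X) = Π y_i^ν_i = 0.07788. Since Kp = g(X)·P^{1}, P = (Kp/g)^(1/1) = (0.278/0.07788)^(1/1) = 3.57 bar.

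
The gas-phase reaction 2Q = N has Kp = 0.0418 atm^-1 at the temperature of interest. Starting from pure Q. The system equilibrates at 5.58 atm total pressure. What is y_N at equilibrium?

Let X = conversion of Q (basis 1 mol Q); extent of reaction ξ = 0.5X.
Moles: n_Q = 1 − X; n_N = 0.5X.
Summing: n_T = 1 − 0.5X.
With p_i = (n_i/n_T)P, Kp = p_N / (p_Q^2).
This yields a degree-2 equation in X; solving on (0,1), X = 0.281.
Then n_N = 0.14, n_T = 0.86, so y_N = 0.163.

y_N = 0.163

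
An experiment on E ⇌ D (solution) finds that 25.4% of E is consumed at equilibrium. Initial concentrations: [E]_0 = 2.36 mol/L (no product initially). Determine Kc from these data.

Kc = 0.34

Let X = conversion of E.
Concentrations: [E] = 2.36 − 2.36X; [D] = 2.36X.
At X = 0.254: [E] = 1.76, [D] = 0.599.
Kc = [D] / ([E]) = 0.34.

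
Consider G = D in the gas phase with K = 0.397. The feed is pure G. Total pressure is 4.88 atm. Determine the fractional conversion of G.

Basis: 1 mol G initially; let X = conversion of G. Extent ξ = X.
At extent ξ: n_G = 1 − X; n_D = X.
Total moles n_T = 1 (Δν = 0, constant).
y_i = n_i/n_T, p_i = y_i·P. K = p_D / (p_G).
This yields a degree-1 equation in X; solving on (0,1), X = 0.284.

X = 0.284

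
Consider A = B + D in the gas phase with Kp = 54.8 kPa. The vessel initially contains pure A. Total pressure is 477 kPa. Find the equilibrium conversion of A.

Let X = conversion of A (basis 1 mol A); extent of reaction ξ = X.
At extent ξ: n_A = 1 − X; n_B = X; n_D = X.
Total moles n_T = 1 + X.
With p_i = (n_i/n_T)P, Kp = p_B p_D / (p_A).
Equating to 54.8 kPa and solving on 0 < X < 1: X = 0.321.

X = 0.321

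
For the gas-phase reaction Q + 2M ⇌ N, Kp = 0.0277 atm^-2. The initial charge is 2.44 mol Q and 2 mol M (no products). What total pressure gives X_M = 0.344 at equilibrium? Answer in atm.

Basis: 2 mol M initially; let X = conversion of M. Extent ξ = X.
Moles: n_Q = 2.44 − X; n_M = 2 − 2X; n_N = X.
Summing: n_T = 4.44 − 2X.
Kp = p_N / (p_Q p_M^2) with p_i = (n_i/n_T)·P.
At X = 0.344: the mole-fraction product g(X) = Π y_i^ν_i = 1.342. Since Kp = g(X)·P^{-2}, P = (g/Kp)^(1/2) = (1.342/0.0277)^(1/2) = 6.96 atm.

P = 6.96 atm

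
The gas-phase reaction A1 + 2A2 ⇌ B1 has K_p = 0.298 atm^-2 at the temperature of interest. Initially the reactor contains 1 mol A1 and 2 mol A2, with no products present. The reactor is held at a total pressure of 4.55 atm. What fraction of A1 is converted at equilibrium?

Basis: 1 mol A1 initially; let X = conversion of A1. Extent ξ = X.
Moles: n_A1 = 1 − X; n_A2 = 2 − 2X; n_B1 = X.
Summing: n_T = 3 − 2X.
Mole fractions y_i = n_i/n_T; K_p = p_B1 / (p_A1 p_A2^2) with p_i = y_i·P.
This yields a degree-3 equation in X; solving on (0,1), X = 0.569.

X = 0.569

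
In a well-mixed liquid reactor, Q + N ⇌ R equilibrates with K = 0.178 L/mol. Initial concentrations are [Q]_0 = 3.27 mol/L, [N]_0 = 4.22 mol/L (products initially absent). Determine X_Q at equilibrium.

X = 0.353

Let X = conversion of Q; extent ξ = 3.27·X mol/L.
Concentrations: [Q] = 3.27 − 3.27X; [N] = 4.22 − 3.27X; [R] = 3.27X.
K = [R] / ([Q] [N]).
Equating to 0.178 L/mol: the physical root is X = 0.353.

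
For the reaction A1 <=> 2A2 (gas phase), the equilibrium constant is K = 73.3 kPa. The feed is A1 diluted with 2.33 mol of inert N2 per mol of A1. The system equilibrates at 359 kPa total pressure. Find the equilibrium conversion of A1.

Take 1 mol A1 as basis and let X be its fractional conversion, so ξ = X.
Moles: n_A1 = 1 − X; n_A2 = 2X; n_I = 2.33 (inert).
Total moles n_T = 3.33 + X.
With p_i = (n_i/n_T)P, K = p_A2^2 / (p_A1).
This yields a degree-2 equation in X; solving on (0,1), X = 0.350.

X = 0.350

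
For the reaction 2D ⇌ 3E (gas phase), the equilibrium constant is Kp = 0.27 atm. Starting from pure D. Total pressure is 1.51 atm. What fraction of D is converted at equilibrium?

Let X = conversion of D (basis 1 mol D); extent of reaction ξ = 0.5X.
Mole table: n_D = 1 − X; n_E = 1.5X.
n_T = Σnᵢ = 1 + 0.5X.
y_i = n_i/n_T, p_i = y_i·P. Kp = p_E^3 / (p_D^2).
This yields a degree-3 equation in X; solving on (0,1), X = 0.308.

X = 0.308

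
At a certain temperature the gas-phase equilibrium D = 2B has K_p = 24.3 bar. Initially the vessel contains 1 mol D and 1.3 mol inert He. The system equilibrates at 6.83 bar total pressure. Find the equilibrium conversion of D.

Take 1 mol D as basis and let X be its fractional conversion, so ξ = X.
At extent ξ: n_D = 1 − X; n_B = 2X; n_I = 1.3 (inert).
n_T = Σnᵢ = 2.3 + X.
Mole fractions y_i = n_i/n_T; K_p = p_B^2 / (p_D) with p_i = y_i·P.
This yields a degree-2 equation in X; solving on (0,1), X = 0.779.

X = 0.779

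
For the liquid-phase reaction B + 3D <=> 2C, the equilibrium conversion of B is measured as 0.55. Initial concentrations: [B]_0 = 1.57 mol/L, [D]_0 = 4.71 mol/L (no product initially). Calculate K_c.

Let X = conversion of B.
Concentrations: [B] = 1.57 − 1.57X; [D] = 4.71 − 4.71X; [C] = 3.14X.
At X = 0.55: [B] = 0.706, [D] = 2.12, [C] = 1.73.
K_c = [C]^2 / ([B] [D]^3) = 0.443 (mol/L)^-2.

K_c = 0.443 (mol/L)^-2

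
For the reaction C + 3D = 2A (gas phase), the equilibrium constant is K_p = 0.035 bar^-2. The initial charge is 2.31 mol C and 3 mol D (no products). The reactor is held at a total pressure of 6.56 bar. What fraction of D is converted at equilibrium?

X = 0.426

Take 3 mol D as basis and let X be its fractional conversion, so ξ = X.
Moles: n_C = 2.31 − X; n_D = 3 − 3X; n_A = 2X.
n_T = Σnᵢ = 5.31 − 2X.
With p_i = (n_i/n_T)P, K_p = p_A^2 / (p_C p_D^3).
This yields a degree-4 equation in X; solving on (0,1), X = 0.426.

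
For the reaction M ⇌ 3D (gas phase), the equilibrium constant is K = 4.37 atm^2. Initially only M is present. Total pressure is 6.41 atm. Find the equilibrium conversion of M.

X = 0.182

Basis: 1 mol M initially; let X = conversion of M. Extent ξ = X.
Mole table: n_M = 1 − X; n_D = 3X.
Summing: n_T = 1 + 2X.
With p_i = (n_i/n_T)P, K = p_D^3 / (p_M).
Setting this equal to 4.37 atm^2 and taking the physical root (0 < X < 1) gives X = 0.182.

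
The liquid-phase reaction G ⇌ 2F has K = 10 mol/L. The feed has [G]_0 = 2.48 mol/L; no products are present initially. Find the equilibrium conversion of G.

Let X = conversion of G; extent ξ = 2.48·X mol/L.
Concentrations: [G] = 2.48 − 2.48X; [F] = 4.96X.
K = [F]^2 / ([G]).
Equating to 10 mol/L: the physical root is X = 0.619.

X = 0.619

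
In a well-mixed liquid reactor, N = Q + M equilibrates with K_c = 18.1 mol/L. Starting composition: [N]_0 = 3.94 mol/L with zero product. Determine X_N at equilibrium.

X = 0.845

Let X = conversion of N; extent ξ = 3.94·X mol/L.
Concentrations: [N] = 3.94 − 3.94X; [Q] = 3.94X; [M] = 3.94X.
K_c = [Q] [M] / ([N]).
Equating to 18.1 mol/L: the physical root is X = 0.845.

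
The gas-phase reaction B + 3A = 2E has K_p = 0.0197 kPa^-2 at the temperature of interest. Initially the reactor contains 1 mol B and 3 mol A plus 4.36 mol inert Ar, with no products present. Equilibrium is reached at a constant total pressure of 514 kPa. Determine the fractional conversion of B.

Basis: 1 mol B initially; let X = conversion of B. Extent ξ = X.
Moles: n_B = 1 − X; n_A = 3 − 3X; n_E = 2X; n_I = 4.36 (inert).
Total moles n_T = 8.36 − 2X.
With p_i = (n_i/n_T)P, K_p = p_E^2 / (p_B p_A^3).
This yields a degree-4 equation in X; solving on (0,1), X = 0.828.

X = 0.828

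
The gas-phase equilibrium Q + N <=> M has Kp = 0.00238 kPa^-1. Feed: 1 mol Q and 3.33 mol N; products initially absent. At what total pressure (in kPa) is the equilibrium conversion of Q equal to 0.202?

Take 1 mol Q as basis and let X be its fractional conversion, so ξ = X.
Moles: n_Q = 1 − X; n_N = 3.33 − X; n_M = X.
Total moles n_T = 4.33 − X.
Kp = p_M / (p_Q p_N) with p_i = (n_i/n_T)·P.
At X = 0.202: the mole-fraction product g(X) = Π y_i^ν_i = 0.3341. Since Kp = g(X)·P^{-1}, P = (g/Kp)^(1/1) = (0.3341/0.00238)^(1/1) = 140 kPa.

P = 140 kPa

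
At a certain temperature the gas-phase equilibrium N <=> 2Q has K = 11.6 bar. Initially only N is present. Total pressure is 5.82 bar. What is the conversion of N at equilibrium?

Let X = conversion of N (basis 1 mol N); extent of reaction ξ = X.
At extent ξ: n_N = 1 − X; n_Q = 2X.
Total moles n_T = 1 + X.
Mole fractions y_i = n_i/n_T; K = p_Q^2 / (p_N) with p_i = y_i·P.
Substituting and setting equal to 11.6 bar gives a polynomial in X; the root in (0,1) is X = 0.577.

X = 0.577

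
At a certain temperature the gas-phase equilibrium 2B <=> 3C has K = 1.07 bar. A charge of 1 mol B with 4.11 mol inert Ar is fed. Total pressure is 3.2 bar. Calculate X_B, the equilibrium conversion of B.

X = 0.506

Let X = conversion of B (basis 1 mol B); extent of reaction ξ = 0.5X.
Moles: n_B = 1 − X; n_C = 1.5X; n_I = 4.11 (inert).
Summing: n_T = 5.11 + 0.5X.
y_i = n_i/n_T, p_i = y_i·P. K = p_C^3 / (p_B^2).
Equating to 1.07 bar and solving on 0 < X < 1: X = 0.506.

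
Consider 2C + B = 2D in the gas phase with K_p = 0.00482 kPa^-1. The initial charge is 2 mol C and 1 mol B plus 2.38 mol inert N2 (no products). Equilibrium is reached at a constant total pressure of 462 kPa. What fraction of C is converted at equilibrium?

X = 0.349

Let X = conversion of C (basis 2 mol C); extent of reaction ξ = X.
At extent ξ: n_C = 2 − 2X; n_B = 1 − X; n_D = 2X; n_I = 2.38 (inert).
Summing: n_T = 5.38 − X.
With p_i = (n_i/n_T)P, K_p = p_D^2 / (p_C^2 p_B).
Substituting and setting equal to 0.00482 kPa^-1 gives a polynomial in X; the root in (0,1) is X = 0.349.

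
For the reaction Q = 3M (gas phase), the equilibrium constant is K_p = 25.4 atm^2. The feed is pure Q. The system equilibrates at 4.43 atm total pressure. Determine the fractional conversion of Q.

X = 0.457

Take 1 mol Q as basis and let X be its fractional conversion, so ξ = X.
Species balance: n_Q = 1 − X; n_M = 3X.
Total moles n_T = 1 + 2X.
Mole fractions y_i = n_i/n_T; K_p = p_M^3 / (p_Q) with p_i = y_i·P.
Substituting and setting equal to 25.4 atm^2 gives a polynomial in X; the root in (0,1) is X = 0.457.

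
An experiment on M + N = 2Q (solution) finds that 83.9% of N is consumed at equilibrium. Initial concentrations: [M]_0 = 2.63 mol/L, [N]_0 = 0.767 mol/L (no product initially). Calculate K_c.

K_c = 6.75

Let X = conversion of N.
Concentrations: [M] = 2.63 − 0.767X; [N] = 0.767 − 0.767X; [Q] = 1.53X.
At X = 0.839: [M] = 1.99, [N] = 0.123, [Q] = 1.29.
K_c = [Q]^2 / ([M] [N]) = 6.75.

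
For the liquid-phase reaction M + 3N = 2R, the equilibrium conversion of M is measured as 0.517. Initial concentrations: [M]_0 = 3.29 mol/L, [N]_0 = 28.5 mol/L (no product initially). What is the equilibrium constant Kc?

Kc = 0.000569 (mol/L)^-2

Let X = conversion of M.
Concentrations: [M] = 3.29 − 3.29X; [N] = 28.5 − 9.87X; [R] = 6.58X.
At X = 0.517: [M] = 1.59, [N] = 23.4, [R] = 3.4.
Kc = [R]^2 / ([M] [N]^3) = 0.000569 (mol/L)^-2.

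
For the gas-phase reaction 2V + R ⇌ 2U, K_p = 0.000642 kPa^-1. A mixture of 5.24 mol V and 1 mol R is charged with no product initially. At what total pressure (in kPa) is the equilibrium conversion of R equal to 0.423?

Let X = conversion of R (basis 1 mol R); extent of reaction ξ = X.
At extent ξ: n_V = 5.24 − 2X; n_R = 1 − X; n_U = 2X.
n_T = Σnᵢ = 6.24 − X.
K_p = p_U^2 / (p_V^2 p_R) with p_i = (n_i/n_T)·P.
At X = 0.423: the mole-fraction product g(X) = Π y_i^ν_i = 0.3737. Since K_p = g(X)·P^{-1}, P = (g/K_p)^(1/1) = (0.3737/0.000642)^(1/1) = 582 kPa.

P = 582 kPa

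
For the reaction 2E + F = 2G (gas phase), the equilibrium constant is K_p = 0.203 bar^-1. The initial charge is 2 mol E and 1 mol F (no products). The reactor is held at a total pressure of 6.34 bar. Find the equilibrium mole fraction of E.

Take 2 mol E as basis and let X be its fractional conversion, so ξ = X.
Moles: n_E = 2 − 2X; n_F = 1 − X; n_G = 2X.
n_T = Σnᵢ = 3 − X.
Mole fractions y_i = n_i/n_T; K_p = p_G^2 / (p_E^2 p_F) with p_i = y_i·P.
This yields a degree-3 equation in X; solving on (0,1), X = 0.359.
Then n_E = 1.28, n_T = 2.64, so y_E = 0.486.

y_E = 0.486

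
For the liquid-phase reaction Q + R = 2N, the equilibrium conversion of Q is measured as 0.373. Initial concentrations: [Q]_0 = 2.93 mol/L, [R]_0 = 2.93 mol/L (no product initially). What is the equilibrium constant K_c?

K_c = 1.42

Let X = conversion of Q.
Concentrations: [Q] = 2.93 − 2.93X; [R] = 2.93 − 2.93X; [N] = 5.86X.
At X = 0.373: [Q] = 1.84, [R] = 1.84, [N] = 2.19.
K_c = [N]^2 / ([Q] [R]) = 1.42.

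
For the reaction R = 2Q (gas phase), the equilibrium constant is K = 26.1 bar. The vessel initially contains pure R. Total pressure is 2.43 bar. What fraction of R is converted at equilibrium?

X = 0.854

Basis: 1 mol R initially; let X = conversion of R. Extent ξ = X.
Species balance: n_R = 1 − X; n_Q = 2X.
Total moles n_T = 1 + X.
y_i = n_i/n_T, p_i = y_i·P. K = p_Q^2 / (p_R).
Substituting and setting equal to 26.1 bar gives a polynomial in X; the root in (0,1) is X = 0.854.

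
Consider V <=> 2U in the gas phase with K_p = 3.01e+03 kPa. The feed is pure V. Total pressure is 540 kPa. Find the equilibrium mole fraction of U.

Take 1 mol V as basis and let X be its fractional conversion, so ξ = X.
Mole table: n_V = 1 − X; n_U = 2X.
Total moles n_T = 1 + X.
y_i = n_i/n_T, p_i = y_i·P. K_p = p_U^2 / (p_V).
Setting this equal to 3.01e+03 kPa and taking the physical root (0 < X < 1) gives X = 0.763.
Then n_U = 1.53, n_T = 1.76, so y_U = 0.866.

y_U = 0.866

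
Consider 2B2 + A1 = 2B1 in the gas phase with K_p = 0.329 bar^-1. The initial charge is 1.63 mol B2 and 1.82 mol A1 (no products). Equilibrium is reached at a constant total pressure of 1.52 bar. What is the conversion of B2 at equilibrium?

X = 0.331

Basis: 1.63 mol B2 initially; let X = conversion of B2. Extent ξ = 0.815X.
Species balance: n_B2 = 1.63 − 1.63X; n_A1 = 1.82 − 0.815X; n_B1 = 1.63X.
Summing: n_T = 3.45 − 0.815X.
With p_i = (n_i/n_T)P, K_p = p_B1^2 / (p_B2^2 p_A1).
This yields a degree-3 equation in X; solving on (0,1), X = 0.331.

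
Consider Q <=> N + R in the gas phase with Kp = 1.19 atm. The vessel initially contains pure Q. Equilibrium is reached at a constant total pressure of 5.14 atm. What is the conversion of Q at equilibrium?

Take 1 mol Q as basis and let X be its fractional conversion, so ξ = X.
Moles: n_Q = 1 − X; n_N = X; n_R = X.
n_T = Σnᵢ = 1 + X.
Mole fractions y_i = n_i/n_T; Kp = p_N p_R / (p_Q) with p_i = y_i·P.
Substituting and setting equal to 1.19 atm gives a polynomial in X; the root in (0,1) is X = 0.434.

X = 0.434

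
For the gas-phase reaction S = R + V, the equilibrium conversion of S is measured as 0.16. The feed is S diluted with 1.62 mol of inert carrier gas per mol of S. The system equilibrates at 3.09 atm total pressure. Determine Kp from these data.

Basis: 1 mol S initially; let X = conversion of S. Extent ξ = X.
Species balance: n_S = 1 − X; n_R = X; n_V = X; n_I = 1.62 (inert).
Summing: n_T = 2.62 + X.
At X = 0.16: n_S = 0.84, n_R = 0.16, n_V = 0.16, n_T = 2.78.
p_i = (n_i/n_T)·P. Kp = p_R p_V / (p_S) = 0.0339 atm.

Kp = 0.0339 atm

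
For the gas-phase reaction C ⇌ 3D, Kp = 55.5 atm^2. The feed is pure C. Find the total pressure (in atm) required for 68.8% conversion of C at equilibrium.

Let X = conversion of C (basis 1 mol C); extent of reaction ξ = X.
Species balance: n_C = 1 − X; n_D = 3X.
Total moles n_T = 1 + 2X.
Kp = p_D^3 / (p_C) with p_i = (n_i/n_T)·P.
At X = 0.688: the mole-fraction product g(X) = Π y_i^ν_i = 4.992. Since Kp = g(X)·P^{2}, P = (Kp/g)^(1/2) = (55.5/4.992)^(1/2) = 3.33 atm.

P = 3.33 atm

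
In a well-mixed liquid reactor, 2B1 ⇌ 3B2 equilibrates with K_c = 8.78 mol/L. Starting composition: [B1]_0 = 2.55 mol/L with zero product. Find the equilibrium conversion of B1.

X = 0.572

Let X = conversion of B1; extent ξ = 2.55X/2 mol/L.
Concentrations: [B1] = 2.55 − 2.55X; [B2] = 3.82X.
K_c = [B2]^3 / ([B1]^2).
Setting equal to 8.78 and solving for X on (0,1) gives X = 0.572.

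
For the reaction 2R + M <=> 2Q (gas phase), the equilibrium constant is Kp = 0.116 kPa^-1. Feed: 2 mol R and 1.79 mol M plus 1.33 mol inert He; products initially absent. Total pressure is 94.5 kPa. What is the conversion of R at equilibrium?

Basis: 2 mol R initially; let X = conversion of R. Extent ξ = X.
Mole table: n_R = 2 − 2X; n_M = 1.79 − X; n_Q = 2X; n_I = 1.33 (inert).
Total moles n_T = 5.12 − X.
Mole fractions y_i = n_i/n_T; Kp = p_Q^2 / (p_R^2 p_M) with p_i = y_i·P.
Substituting and setting equal to 0.116 kPa^-1 gives a polynomial in X; the root in (0,1) is X = 0.627.

X = 0.627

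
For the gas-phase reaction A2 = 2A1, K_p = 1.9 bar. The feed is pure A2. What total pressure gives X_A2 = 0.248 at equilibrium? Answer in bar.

Take 1 mol A2 as basis and let X be its fractional conversion, so ξ = X.
Moles: n_A2 = 1 − X; n_A1 = 2X.
n_T = Σnᵢ = 1 + X.
K_p = p_A1^2 / (p_A2) with p_i = (n_i/n_T)·P.
At X = 0.248: the mole-fraction product g(X) = Π y_i^ν_i = 0.2621. Since K_p = g(X)·P^{1}, P = (K_p/g)^(1/1) = (1.9/0.2621)^(1/1) = 7.25 bar.

P = 7.25 bar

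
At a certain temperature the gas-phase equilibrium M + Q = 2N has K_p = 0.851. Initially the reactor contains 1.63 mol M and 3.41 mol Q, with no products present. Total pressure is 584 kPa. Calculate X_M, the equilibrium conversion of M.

Basis: 1.63 mol M initially; let X = conversion of M. Extent ξ = 1.63X.
Mole table: n_M = 1.63 − 1.63X; n_Q = 3.41 − 1.63X; n_N = 3.26X.
n_T stays at 5.04 (no change in mole number).
y_i = n_i/n_T, p_i = y_i·P. K_p = p_N^2 / (p_M p_Q).
Setting this equal to 0.851 and taking the physical root (0 < X < 1) gives X = 0.442.

X = 0.442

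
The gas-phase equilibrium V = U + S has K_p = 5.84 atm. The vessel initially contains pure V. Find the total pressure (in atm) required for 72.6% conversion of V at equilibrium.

P = 5.24 atm

Basis: 1 mol V initially; let X = conversion of V. Extent ξ = X.
Mole table: n_V = 1 − X; n_U = X; n_S = X.
Summing: n_T = 1 + X.
K_p = p_U p_S / (p_V) with p_i = (n_i/n_T)·P.
At X = 0.726: the mole-fraction product g(X) = Π y_i^ν_i = 1.115. Since K_p = g(X)·P^{1}, P = (K_p/g)^(1/1) = (5.84/1.115)^(1/1) = 5.24 atm.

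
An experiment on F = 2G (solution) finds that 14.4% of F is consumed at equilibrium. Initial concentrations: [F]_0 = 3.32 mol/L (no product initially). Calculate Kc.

Kc = 0.322 mol/L

Let X = conversion of F.
Concentrations: [F] = 3.32 − 3.32X; [G] = 6.64X.
At X = 0.144: [F] = 2.84, [G] = 0.956.
Kc = [G]^2 / ([F]) = 0.322 mol/L.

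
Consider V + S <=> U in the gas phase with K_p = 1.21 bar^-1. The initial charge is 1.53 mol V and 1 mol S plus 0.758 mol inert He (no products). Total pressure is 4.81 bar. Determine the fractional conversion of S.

Let X = conversion of S (basis 1 mol S); extent of reaction ξ = X.
Species balance: n_V = 1.53 − X; n_S = 1 − X; n_U = X; n_I = 0.758 (inert).
Summing: n_T = 3.29 − X.
y_i = n_i/n_T, p_i = y_i·P. K_p = p_U / (p_V p_S).
Setting this equal to 1.21 bar^-1 and taking the physical root (0 < X < 1) gives X = 0.659.

X = 0.659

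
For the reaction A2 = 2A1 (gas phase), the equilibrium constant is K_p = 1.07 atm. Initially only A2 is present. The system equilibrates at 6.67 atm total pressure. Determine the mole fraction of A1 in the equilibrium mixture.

y_A1 = 0.328

Take 1 mol A2 as basis and let X be its fractional conversion, so ξ = X.
Mole table: n_A2 = 1 − X; n_A1 = 2X.
Summing: n_T = 1 + X.
Mole fractions y_i = n_i/n_T; K_p = p_A1^2 / (p_A2) with p_i = y_i·P.
Equating to 1.07 atm and solving on 0 < X < 1: X = 0.196.
Then n_A1 = 0.393, n_T = 1.2, so y_A1 = 0.328.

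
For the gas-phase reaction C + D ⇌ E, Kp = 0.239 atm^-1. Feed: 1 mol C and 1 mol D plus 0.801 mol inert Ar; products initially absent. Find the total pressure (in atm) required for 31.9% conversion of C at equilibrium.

Basis: 1 mol C initially; let X = conversion of C. Extent ξ = X.
Mole table: n_C = 1 − X; n_D = 1 − X; n_E = X; n_I = 0.801 (inert).
Total moles n_T = 2.8 − X.
Kp = p_E / (p_C p_D) with p_i = (n_i/n_T)·P.
At X = 0.319: the mole-fraction product g(X) = Π y_i^ν_i = 1.707. Since Kp = g(X)·P^{-1}, P = (g/Kp)^(1/1) = (1.707/0.239)^(1/1) = 7.14 atm.

P = 7.14 atm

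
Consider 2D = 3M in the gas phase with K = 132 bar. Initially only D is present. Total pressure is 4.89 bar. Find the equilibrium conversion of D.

Take 1 mol D as basis and let X be its fractional conversion, so ξ = 0.5X.
Species balance: n_D = 1 − X; n_M = 1.5X.
Total moles n_T = 1 + 0.5X.
With p_i = (n_i/n_T)P, K = p_M^3 / (p_D^2).
Equating to 132 bar and solving on 0 < X < 1: X = 0.790.

X = 0.790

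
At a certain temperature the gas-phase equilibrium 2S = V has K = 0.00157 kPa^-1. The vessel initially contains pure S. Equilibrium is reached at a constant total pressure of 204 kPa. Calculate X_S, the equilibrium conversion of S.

Basis: 1 mol S initially; let X = conversion of S. Extent ξ = 0.5X.
Mole table: n_S = 1 − X; n_V = 0.5X.
n_T = Σnᵢ = 1 − 0.5X.
y_i = n_i/n_T, p_i = y_i·P. K = p_V / (p_S^2).
Substituting and setting equal to 0.00157 kPa^-1 gives a polynomial in X; the root in (0,1) is X = 0.338.

X = 0.338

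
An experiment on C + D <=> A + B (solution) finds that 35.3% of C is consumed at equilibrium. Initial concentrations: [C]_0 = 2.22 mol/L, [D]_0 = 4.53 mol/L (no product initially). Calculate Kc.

Let X = conversion of C.
Concentrations: [C] = 2.22 − 2.22X; [D] = 4.53 − 2.22X; [A] = 2.22X; [B] = 2.22X.
At X = 0.353: [C] = 1.44, [D] = 3.75, [A] = 0.784, [B] = 0.784.
Kc = [A] [B] / ([C] [D]) = 0.114.

Kc = 0.114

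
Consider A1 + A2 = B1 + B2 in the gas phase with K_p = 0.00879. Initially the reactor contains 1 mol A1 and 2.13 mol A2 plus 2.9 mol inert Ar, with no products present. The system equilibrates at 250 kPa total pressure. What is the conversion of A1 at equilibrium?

Let X = conversion of A1 (basis 1 mol A1); extent of reaction ξ = X.
Mole table: n_A1 = 1 − X; n_A2 = 2.13 − X; n_B1 = X; n_B2 = X; n_I = 2.9 (inert).
n_T stays at 6.03 (no change in mole number).
Mole fractions y_i = n_i/n_T; K_p = p_B1 p_B2 / (p_A1 p_A2) with p_i = y_i·P.
Setting this equal to 0.00879 and taking the physical root (0 < X < 1) gives X = 0.124.

X = 0.124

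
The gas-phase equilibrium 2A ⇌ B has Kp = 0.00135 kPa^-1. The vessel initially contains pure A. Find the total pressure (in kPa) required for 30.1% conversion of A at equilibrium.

Take 1 mol A as basis and let X be its fractional conversion, so ξ = 0.5X.
Moles: n_A = 1 − X; n_B = 0.5X.
Summing: n_T = 1 − 0.5X.
Kp = p_B / (p_A^2) with p_i = (n_i/n_T)·P.
At X = 0.301: the mole-fraction product g(X) = Π y_i^ν_i = 0.2617. Since Kp = g(X)·P^{-1}, P = (g/Kp)^(1/1) = (0.2617/0.00135)^(1/1) = 194 kPa.

P = 194 kPa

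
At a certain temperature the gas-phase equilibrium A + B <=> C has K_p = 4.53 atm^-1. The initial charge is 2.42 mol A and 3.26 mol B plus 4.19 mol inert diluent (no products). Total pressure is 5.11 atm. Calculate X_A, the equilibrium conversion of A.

Let X = conversion of A (basis 2.42 mol A); extent of reaction ξ = 2.42X.
Species balance: n_A = 2.42 − 2.42X; n_B = 3.26 − 2.42X; n_C = 2.42X; n_I = 4.19 (inert).
Total moles n_T = 9.87 − 2.42X.
Mole fractions y_i = n_i/n_T; K_p = p_C / (p_A p_B) with p_i = y_i·P.
Setting this equal to 4.53 atm^-1 and taking the physical root (0 < X < 1) gives X = 0.795.

X = 0.795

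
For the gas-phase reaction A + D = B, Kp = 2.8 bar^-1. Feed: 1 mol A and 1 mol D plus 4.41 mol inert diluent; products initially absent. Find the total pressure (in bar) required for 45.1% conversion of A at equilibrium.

P = 3.18 bar

Basis: 1 mol A initially; let X = conversion of A. Extent ξ = X.
At extent ξ: n_A = 1 − X; n_D = 1 − X; n_B = X; n_I = 4.41 (inert).
Total moles n_T = 6.41 − X.
Kp = p_B / (p_A p_D) with p_i = (n_i/n_T)·P.
At X = 0.451: the mole-fraction product g(X) = Π y_i^ν_i = 8.917. Since Kp = g(X)·P^{-1}, P = (g/Kp)^(1/1) = (8.917/2.8)^(1/1) = 3.18 bar.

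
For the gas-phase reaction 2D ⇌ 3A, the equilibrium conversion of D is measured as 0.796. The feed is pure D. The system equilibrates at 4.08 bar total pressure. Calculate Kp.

Kp = 119 bar

Take 1 mol D as basis and let X be its fractional conversion, so ξ = 0.5X.
Moles: n_D = 1 − X; n_A = 1.5X.
Summing: n_T = 1 + 0.5X.
At X = 0.796: n_D = 0.204, n_A = 1.19, n_T = 1.4.
p_i = (n_i/n_T)·P. Kp = p_A^3 / (p_D^2) = 119 bar.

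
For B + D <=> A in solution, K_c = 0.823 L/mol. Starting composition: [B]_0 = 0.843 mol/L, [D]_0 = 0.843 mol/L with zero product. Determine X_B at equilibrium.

Let X = conversion of B; extent ξ = 0.843·X mol/L.
Concentrations: [B] = 0.843 − 0.843X; [D] = 0.843 − 0.843X; [A] = 0.843X.
K_c = [A] / ([B] [D]).
Equating to 0.823 L/mol: the physical root is X = 0.320.

X = 0.320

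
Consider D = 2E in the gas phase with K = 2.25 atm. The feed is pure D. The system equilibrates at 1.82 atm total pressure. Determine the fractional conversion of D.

X = 0.486

Take 1 mol D as basis and let X be its fractional conversion, so ξ = X.
At extent ξ: n_D = 1 − X; n_E = 2X.
n_T = Σnᵢ = 1 + X.
Mole fractions y_i = n_i/n_T; K = p_E^2 / (p_D) with p_i = y_i·P.
Equating to 2.25 atm and solving on 0 < X < 1: X = 0.486.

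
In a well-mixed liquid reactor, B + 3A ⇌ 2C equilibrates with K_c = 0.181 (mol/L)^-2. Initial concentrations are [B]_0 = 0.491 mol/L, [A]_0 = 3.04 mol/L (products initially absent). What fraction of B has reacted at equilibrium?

X = 0.603

Let X = conversion of B; extent ξ = 0.491·X mol/L.
Concentrations: [B] = 0.491 − 0.491X; [A] = 3.04 − 1.47X; [C] = 0.982X.
K_c = [C]^2 / ([B] [A]^3).
Setting equal to 0.181 and solving for X on (0,1) gives X = 0.603.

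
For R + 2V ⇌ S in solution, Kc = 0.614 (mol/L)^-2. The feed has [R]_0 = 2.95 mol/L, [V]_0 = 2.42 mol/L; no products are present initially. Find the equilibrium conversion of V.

Let X = conversion of V; extent ξ = 2.42X/2 mol/L.
Concentrations: [R] = 2.95 − 1.21X; [V] = 2.42 − 2.42X; [S] = 1.21X.
Kc = [S] / ([R] [V]^2).
Solving Kc = 0.614 for X ∈ (0,1): X = 0.674.

X = 0.674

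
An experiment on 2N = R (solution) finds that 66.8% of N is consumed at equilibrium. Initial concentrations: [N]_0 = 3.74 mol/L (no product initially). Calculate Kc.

Let X = conversion of N.
Concentrations: [N] = 3.74 − 3.74X; [R] = 1.87X.
At X = 0.668: [N] = 1.24, [R] = 1.25.
Kc = [R] / ([N]^2) = 0.81 L/mol.

Kc = 0.81 L/mol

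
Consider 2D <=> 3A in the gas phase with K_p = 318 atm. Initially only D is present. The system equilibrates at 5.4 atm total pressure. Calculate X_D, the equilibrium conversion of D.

X = 0.844

Let X = conversion of D (basis 1 mol D); extent of reaction ξ = 0.5X.
At extent ξ: n_D = 1 − X; n_A = 1.5X.
Total moles n_T = 1 + 0.5X.
Mole fractions y_i = n_i/n_T; K_p = p_A^3 / (p_D^2) with p_i = y_i·P.
This yields a degree-3 equation in X; solving on (0,1), X = 0.844.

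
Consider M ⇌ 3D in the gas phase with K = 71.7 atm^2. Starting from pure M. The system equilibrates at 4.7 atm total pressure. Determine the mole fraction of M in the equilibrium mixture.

y_M = 0.174

Let X = conversion of M (basis 1 mol M); extent of reaction ξ = X.
Moles: n_M = 1 − X; n_D = 3X.
n_T = Σnᵢ = 1 + 2X.
With p_i = (n_i/n_T)P, K = p_D^3 / (p_M).
Setting this equal to 71.7 atm^2 and taking the physical root (0 < X < 1) gives X = 0.613.
Then n_M = 0.387, n_T = 2.23, so y_M = 0.174.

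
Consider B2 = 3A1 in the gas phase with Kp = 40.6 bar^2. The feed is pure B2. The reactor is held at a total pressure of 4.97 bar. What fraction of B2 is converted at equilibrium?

X = 0.496

Basis: 1 mol B2 initially; let X = conversion of B2. Extent ξ = X.
At extent ξ: n_B2 = 1 − X; n_A1 = 3X.
n_T = Σnᵢ = 1 + 2X.
With p_i = (n_i/n_T)P, Kp = p_A1^3 / (p_B2).
This yields a degree-3 equation in X; solving on (0,1), X = 0.496.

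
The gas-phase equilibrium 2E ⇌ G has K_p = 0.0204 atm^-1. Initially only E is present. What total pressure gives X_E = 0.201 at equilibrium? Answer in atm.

Let X = conversion of E (basis 1 mol E); extent of reaction ξ = 0.5X.
Species balance: n_E = 1 − X; n_G = 0.5X.
Summing: n_T = 1 − 0.5X.
K_p = p_G / (p_E^2) with p_i = (n_i/n_T)·P.
At X = 0.201: the mole-fraction product g(X) = Π y_i^ν_i = 0.1416. Since K_p = g(X)·P^{-1}, P = (g/K_p)^(1/1) = (0.1416/0.0204)^(1/1) = 6.94 atm.

P = 6.94 atm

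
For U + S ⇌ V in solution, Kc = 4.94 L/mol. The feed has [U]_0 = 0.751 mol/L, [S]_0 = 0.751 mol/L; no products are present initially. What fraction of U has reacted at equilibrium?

Let X = conversion of U; extent ξ = 0.751·X mol/L.
Concentrations: [U] = 0.751 − 0.751X; [S] = 0.751 − 0.751X; [V] = 0.751X.
Kc = [V] / ([U] [S]).
Solving Kc = 4.94 for X ∈ (0,1): X = 0.598.

X = 0.598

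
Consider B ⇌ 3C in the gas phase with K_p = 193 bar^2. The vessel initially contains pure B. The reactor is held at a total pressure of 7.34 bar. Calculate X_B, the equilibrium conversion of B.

Let X = conversion of B (basis 1 mol B); extent of reaction ξ = X.
Mole table: n_B = 1 − X; n_C = 3X.
Total moles n_T = 1 + 2X.
Mole fractions y_i = n_i/n_T; K_p = p_C^3 / (p_B) with p_i = y_i·P.
Equating to 193 bar^2 and solving on 0 < X < 1: X = 0.630.

X = 0.630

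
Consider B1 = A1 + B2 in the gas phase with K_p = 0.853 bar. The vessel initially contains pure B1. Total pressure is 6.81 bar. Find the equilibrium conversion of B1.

Let X = conversion of B1 (basis 1 mol B1); extent of reaction ξ = X.
Species balance: n_B1 = 1 − X; n_A1 = X; n_B2 = X.
Summing: n_T = 1 + X.
Mole fractions y_i = n_i/n_T; K_p = p_A1 p_B2 / (p_B1) with p_i = y_i·P.
This yields a degree-2 equation in X; solving on (0,1), X = 0.334.

X = 0.334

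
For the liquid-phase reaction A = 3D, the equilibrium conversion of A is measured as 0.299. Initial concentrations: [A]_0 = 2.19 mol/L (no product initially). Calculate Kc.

Let X = conversion of A.
Concentrations: [A] = 2.19 − 2.19X; [D] = 6.57X.
At X = 0.299: [A] = 1.54, [D] = 1.96.
Kc = [D]^3 / ([A]) = 4.94 (mol/L)^2.

Kc = 4.94 (mol/L)^2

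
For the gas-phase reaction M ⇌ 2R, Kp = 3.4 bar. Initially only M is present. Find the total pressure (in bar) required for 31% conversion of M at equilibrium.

P = 7.99 bar

Let X = conversion of M (basis 1 mol M); extent of reaction ξ = X.
Species balance: n_M = 1 − X; n_R = 2X.
Total moles n_T = 1 + X.
Kp = p_R^2 / (p_M) with p_i = (n_i/n_T)·P.
At X = 0.31: the mole-fraction product g(X) = Π y_i^ν_i = 0.4253. Since Kp = g(X)·P^{1}, P = (Kp/g)^(1/1) = (3.4/0.4253)^(1/1) = 7.99 bar.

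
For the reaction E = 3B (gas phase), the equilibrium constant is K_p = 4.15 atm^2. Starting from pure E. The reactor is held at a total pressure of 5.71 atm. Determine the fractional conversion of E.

Let X = conversion of E (basis 1 mol E); extent of reaction ξ = X.
Species balance: n_E = 1 − X; n_B = 3X.
Total moles n_T = 1 + 2X.
Mole fractions y_i = n_i/n_T; K_p = p_B^3 / (p_E) with p_i = y_i·P.
Substituting and setting equal to 4.15 atm^2 gives a polynomial in X; the root in (0,1) is X = 0.194.

X = 0.194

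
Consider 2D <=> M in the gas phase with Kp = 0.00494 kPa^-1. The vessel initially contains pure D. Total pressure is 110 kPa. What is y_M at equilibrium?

Take 1 mol D as basis and let X be its fractional conversion, so ξ = 0.5X.
Moles: n_D = 1 − X; n_M = 0.5X.
Summing: n_T = 1 − 0.5X.
Mole fractions y_i = n_i/n_T; Kp = p_M / (p_D^2) with p_i = y_i·P.
This yields a degree-2 equation in X; solving on (0,1), X = 0.439.
Then n_M = 0.219, n_T = 0.781, so y_M = 0.281.

y_M = 0.281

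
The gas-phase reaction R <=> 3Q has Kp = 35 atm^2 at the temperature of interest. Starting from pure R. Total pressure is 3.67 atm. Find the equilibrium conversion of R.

X = 0.574

Let X = conversion of R (basis 1 mol R); extent of reaction ξ = X.
Moles: n_R = 1 − X; n_Q = 3X.
n_T = Σnᵢ = 1 + 2X.
Mole fractions y_i = n_i/n_T; Kp = p_Q^3 / (p_R) with p_i = y_i·P.
This yields a degree-3 equation in X; solving on (0,1), X = 0.574.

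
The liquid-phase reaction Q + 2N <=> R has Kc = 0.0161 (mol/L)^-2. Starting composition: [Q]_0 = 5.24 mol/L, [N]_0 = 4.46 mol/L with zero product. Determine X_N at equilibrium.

X = 0.310

Let X = conversion of N; extent ξ = 4.46X/2 mol/L.
Concentrations: [Q] = 5.24 − 2.23X; [N] = 4.46 − 4.46X; [R] = 2.23X.
Kc = [R] / ([Q] [N]^2).
This equals 0.0161 at X = 0.310 (the root in 0 < X < 1).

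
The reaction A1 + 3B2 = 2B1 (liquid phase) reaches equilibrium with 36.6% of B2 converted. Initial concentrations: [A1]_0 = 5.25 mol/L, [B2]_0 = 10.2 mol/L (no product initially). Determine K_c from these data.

Let X = conversion of B2.
Concentrations: [A1] = 5.25 − 3.4X; [B2] = 10.2 − 10.2X; [B1] = 6.8X.
At X = 0.366: [A1] = 4.01, [B2] = 6.47, [B1] = 2.49.
K_c = [B1]^2 / ([A1] [B2]^3) = 0.00572 (mol/L)^-2.

K_c = 0.00572 (mol/L)^-2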